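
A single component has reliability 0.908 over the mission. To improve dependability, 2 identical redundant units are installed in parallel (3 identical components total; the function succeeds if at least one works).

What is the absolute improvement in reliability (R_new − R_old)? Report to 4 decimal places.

R_before = 0.908
R_after = 1 − (1 − 0.908)^3 = 0.9992
ΔR = 0.9992 − 0.908 = 0.0912

0.0912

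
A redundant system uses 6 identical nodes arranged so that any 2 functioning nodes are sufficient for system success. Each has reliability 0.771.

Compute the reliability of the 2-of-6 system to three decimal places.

R = Σ_{i=2}^{6} C(6,i) p^i (1−p)^{6−i} with p = 0.771
C(6,2)·0.771^2·0.229^4 = 0.02452
C(6,3)·0.771^3·0.229^3 = 0.11008
C(6,4)·0.771^4·0.229^2 = 0.27796
C(6,5)·0.771^5·0.229^1 = 0.37433
C(6,6)·0.771^6·0.229^0 = 0.21005
Sum = 0.997

0.997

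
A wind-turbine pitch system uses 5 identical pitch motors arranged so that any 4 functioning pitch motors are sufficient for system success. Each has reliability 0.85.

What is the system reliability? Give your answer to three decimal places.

R = Σ_{i=4}^{5} C(5,i) p^i (1−p)^{5−i} with p = 0.85
C(5,4)·0.85^4·0.15^1 = 0.39150
C(5,5)·0.85^5·0.15^0 = 0.44371
Sum = 0.835

0.835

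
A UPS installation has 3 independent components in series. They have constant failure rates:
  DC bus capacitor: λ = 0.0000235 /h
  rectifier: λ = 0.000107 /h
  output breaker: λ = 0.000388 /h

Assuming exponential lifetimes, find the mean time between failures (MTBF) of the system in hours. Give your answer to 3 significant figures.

1930

Series of exponential components: λ_sys = Σ λ_i
λ_sys = 0.0000235 + 0.000107 + 0.000388 = 5.1850e-04 /h
MTBF = 1 / λ_sys = 1930 h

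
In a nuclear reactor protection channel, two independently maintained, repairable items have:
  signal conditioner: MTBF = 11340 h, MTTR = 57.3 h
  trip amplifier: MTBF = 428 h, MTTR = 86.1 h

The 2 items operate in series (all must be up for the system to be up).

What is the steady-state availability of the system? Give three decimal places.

A(signal conditioner) = MTBF/(MTBF+MTTR) = 11340/(11340+57.3) = 0.994972
A(trip amplifier) = MTBF/(MTBF+MTTR) = 428/(428+86.1) = 0.832523
Series availability: 0.994972 × 0.832523 = 0.828

0.828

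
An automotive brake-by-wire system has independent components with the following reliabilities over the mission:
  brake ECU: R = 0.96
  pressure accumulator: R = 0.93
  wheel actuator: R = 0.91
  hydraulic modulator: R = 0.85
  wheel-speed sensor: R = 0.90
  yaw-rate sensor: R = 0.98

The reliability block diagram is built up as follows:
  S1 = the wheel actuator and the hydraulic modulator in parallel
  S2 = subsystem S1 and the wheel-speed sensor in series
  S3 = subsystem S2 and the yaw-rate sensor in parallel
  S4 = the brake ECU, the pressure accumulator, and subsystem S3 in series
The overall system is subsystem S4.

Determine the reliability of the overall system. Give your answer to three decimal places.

0.891

Parallel (wheel actuator and hydraulic modulator): 1 − (1 − 0.91000)(1 − 0.85000) = 0.98650
Series ([0.98650] and wheel-speed sensor): 0.98650 × 0.90000 = 0.88785
Parallel ([0.88785] and yaw-rate sensor): 1 − (1 − 0.88785)(1 − 0.98000) = 0.99776
Series (brake ECU, pressure accumulator, and [0.99776]): 0.96000 × 0.93000 × 0.99776 = 0.891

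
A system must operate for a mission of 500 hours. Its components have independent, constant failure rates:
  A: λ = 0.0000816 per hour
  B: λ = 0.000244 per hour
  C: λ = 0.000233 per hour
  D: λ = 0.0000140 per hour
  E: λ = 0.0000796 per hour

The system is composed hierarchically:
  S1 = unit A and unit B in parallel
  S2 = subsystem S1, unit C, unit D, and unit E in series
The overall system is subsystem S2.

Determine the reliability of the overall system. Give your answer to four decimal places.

R(A) = exp(−0.0000816 × 500) = 0.960021
R(B) = exp(−0.000244 × 500) = 0.885148
R(C) = exp(−0.000233 × 500) = 0.890030
R(D) = exp(−0.0000140 × 500) = 0.993024
R(E) = exp(−0.0000796 × 500) = 0.960982
Parallel (A and B): 1 − (1 − 0.960021)(1 − 0.885148) = 0.995408
Series ([0.995408], C, D, and E): 0.995408 × 0.890030 × 0.993024 × 0.960982 = 0.8454

0.8454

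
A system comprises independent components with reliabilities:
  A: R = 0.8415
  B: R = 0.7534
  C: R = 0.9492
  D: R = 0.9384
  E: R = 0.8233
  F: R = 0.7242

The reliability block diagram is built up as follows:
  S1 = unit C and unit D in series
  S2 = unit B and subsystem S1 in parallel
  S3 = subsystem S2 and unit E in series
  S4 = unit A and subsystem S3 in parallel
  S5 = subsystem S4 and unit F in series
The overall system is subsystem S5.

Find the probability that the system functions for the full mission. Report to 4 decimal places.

Series (C and D): 0.949200 × 0.938400 = 0.890729
Parallel (B and [0.890729]): 1 − (1 − 0.753400)(1 − 0.890729) = 0.973054
Series ([0.973054] and E): 0.973054 × 0.823300 = 0.801115
Parallel (A and [0.801115]): 1 − (1 − 0.841500)(1 − 0.801115) = 0.968477
Series ([0.968477] and F): 0.968477 × 0.724200 = 0.7014

0.7014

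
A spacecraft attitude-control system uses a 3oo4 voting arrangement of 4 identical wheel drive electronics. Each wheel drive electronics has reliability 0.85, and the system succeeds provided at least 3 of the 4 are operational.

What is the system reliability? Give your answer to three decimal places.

R = Σ_{i=3}^{4} C(4,i) p^i (1−p)^{4−i} with p = 0.85
C(4,3)·0.85^3·0.15^1 = 0.36848
C(4,4)·0.85^4·0.15^0 = 0.52201
Sum = 0.890

0.890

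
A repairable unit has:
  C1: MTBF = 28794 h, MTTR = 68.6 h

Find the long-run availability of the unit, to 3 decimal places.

A(C1) = MTBF/(MTBF+MTTR) = 28794/(28794+68.6) = 0.998

0.998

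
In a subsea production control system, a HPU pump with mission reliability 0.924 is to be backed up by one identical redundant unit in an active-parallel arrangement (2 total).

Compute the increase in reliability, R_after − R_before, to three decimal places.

0.070

R_before = 0.924
R_after = 1 − (1 − 0.924)^2 = 0.994
ΔR = 0.994 − 0.924 = 0.070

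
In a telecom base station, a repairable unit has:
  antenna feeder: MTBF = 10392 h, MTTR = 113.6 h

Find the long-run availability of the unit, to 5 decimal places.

0.98919

A(antenna feeder) = MTBF/(MTBF+MTTR) = 10392/(10392+113.6) = 0.98919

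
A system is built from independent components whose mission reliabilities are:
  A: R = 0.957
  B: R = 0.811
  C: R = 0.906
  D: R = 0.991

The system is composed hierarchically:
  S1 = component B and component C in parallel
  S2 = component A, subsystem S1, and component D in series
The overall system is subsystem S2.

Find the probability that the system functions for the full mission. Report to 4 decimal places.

Parallel (B and C): 1 − (1 − 0.811000)(1 − 0.906000) = 0.982234
Series (A, [0.982234], and D): 0.957000 × 0.982234 × 0.991000 = 0.9315

0.9315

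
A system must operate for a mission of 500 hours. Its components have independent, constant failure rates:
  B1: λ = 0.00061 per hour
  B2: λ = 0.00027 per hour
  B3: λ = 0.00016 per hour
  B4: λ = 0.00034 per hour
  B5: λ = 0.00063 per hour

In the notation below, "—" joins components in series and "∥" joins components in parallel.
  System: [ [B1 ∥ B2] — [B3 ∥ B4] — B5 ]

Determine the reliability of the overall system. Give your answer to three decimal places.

R(B1) = exp(−0.00061 × 500) = 0.73712
R(B2) = exp(−0.00027 × 500) = 0.87372
R(B3) = exp(−0.00016 × 500) = 0.92312
R(B4) = exp(−0.00034 × 500) = 0.84366
R(B5) = exp(−0.00063 × 500) = 0.72979
Parallel (B1 and B2): 1 − (1 − 0.73712)(1 − 0.87372) = 0.96680
Parallel (B3 and B4): 1 − (1 − 0.92312)(1 − 0.84366) = 0.98798
Series ([0.96680], [0.98798], and B5): 0.96680 × 0.98798 × 0.72979 = 0.697

0.697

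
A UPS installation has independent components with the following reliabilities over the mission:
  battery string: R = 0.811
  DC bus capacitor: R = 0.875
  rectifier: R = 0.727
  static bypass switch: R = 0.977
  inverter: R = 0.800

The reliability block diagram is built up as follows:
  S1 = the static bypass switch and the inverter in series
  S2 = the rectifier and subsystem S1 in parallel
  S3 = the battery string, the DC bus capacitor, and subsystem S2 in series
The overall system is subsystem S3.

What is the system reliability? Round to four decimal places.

Series (static bypass switch and inverter): 0.977000 × 0.800000 = 0.781600
Parallel (rectifier and [0.781600]): 1 − (1 − 0.727000)(1 − 0.781600) = 0.940377
Series (battery string, DC bus capacitor, and [0.940377]): 0.811000 × 0.875000 × 0.940377 = 0.6673

0.6673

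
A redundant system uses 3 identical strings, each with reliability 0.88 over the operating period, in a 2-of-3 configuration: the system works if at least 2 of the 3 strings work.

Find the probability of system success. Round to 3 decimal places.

R = Σ_{i=2}^{3} C(3,i) p^i (1−p)^{3−i} with p = 0.88
C(3,2)·0.88^2·0.12^1 = 0.27878
C(3,3)·0.88^3·0.12^0 = 0.68147
Sum = 0.960

0.960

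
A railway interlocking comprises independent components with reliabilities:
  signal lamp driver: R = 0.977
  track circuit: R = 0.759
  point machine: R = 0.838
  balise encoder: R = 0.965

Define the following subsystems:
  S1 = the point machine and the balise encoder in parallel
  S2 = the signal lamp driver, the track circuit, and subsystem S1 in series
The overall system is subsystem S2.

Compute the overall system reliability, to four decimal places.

0.7373

Parallel (point machine and balise encoder): 1 − (1 − 0.838000)(1 − 0.965000) = 0.994330
Series (signal lamp driver, track circuit, and [0.994330]): 0.977000 × 0.759000 × 0.994330 = 0.7373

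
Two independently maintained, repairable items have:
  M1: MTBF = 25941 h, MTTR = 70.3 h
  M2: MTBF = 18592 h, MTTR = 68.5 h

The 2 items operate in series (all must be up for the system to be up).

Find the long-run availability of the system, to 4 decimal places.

A(M1) = MTBF/(MTBF+MTTR) = 25941/(25941+70.3) = 0.997297
A(M2) = MTBF/(MTBF+MTTR) = 18592/(18592+68.5) = 0.996329
Series availability: 0.997297 × 0.996329 = 0.9936

0.9936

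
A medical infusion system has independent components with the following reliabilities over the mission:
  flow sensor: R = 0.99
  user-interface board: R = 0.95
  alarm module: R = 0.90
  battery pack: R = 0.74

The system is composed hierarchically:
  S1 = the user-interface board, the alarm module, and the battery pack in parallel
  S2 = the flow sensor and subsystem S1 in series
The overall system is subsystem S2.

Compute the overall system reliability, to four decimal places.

Parallel (user-interface board, alarm module, and battery pack): 1 − (1 − 0.950000)(1 − 0.900000)(1 − 0.740000) = 0.998700
Series (flow sensor and [0.998700]): 0.990000 × 0.998700 = 0.9887

0.9887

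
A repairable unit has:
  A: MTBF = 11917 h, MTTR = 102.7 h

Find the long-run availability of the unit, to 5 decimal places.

A(A) = MTBF/(MTBF+MTTR) = 11917/(11917+102.7) = 0.99146

0.99146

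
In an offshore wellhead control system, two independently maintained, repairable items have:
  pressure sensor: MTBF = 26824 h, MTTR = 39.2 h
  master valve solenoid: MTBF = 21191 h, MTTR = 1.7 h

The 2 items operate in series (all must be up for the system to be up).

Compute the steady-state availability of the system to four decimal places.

A(pressure sensor) = MTBF/(MTBF+MTTR) = 26824/(26824+39.2) = 0.998541
A(master valve solenoid) = MTBF/(MTBF+MTTR) = 21191/(21191+1.7) = 0.999920
Series availability: 0.998541 × 0.999920 = 0.9985

0.9985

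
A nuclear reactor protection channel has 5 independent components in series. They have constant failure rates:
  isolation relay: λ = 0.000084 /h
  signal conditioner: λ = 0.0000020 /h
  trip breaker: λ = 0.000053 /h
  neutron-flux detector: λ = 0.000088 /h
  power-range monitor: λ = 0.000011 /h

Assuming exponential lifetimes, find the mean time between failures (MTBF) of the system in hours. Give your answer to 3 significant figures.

4200

Series of exponential components: λ_sys = Σ λ_i
λ_sys = 0.000084 + 0.0000020 + 0.000053 + 0.000088 + 0.000011 = 2.3800e-04 /h
MTBF = 1 / λ_sys = 4200 h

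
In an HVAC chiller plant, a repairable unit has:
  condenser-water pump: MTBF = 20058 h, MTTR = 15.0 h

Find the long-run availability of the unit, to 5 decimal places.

A(condenser-water pump) = MTBF/(MTBF+MTTR) = 20058/(20058+15.0) = 0.99925

0.99925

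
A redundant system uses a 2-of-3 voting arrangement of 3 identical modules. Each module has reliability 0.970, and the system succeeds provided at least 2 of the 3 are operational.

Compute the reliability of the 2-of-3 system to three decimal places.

0.997

R = Σ_{i=2}^{3} C(3,i) p^i (1−p)^{3−i} with p = 0.970
C(3,2)·0.970^2·0.030^1 = 0.08468
C(3,3)·0.970^3·0.030^0 = 0.91267
Sum = 0.997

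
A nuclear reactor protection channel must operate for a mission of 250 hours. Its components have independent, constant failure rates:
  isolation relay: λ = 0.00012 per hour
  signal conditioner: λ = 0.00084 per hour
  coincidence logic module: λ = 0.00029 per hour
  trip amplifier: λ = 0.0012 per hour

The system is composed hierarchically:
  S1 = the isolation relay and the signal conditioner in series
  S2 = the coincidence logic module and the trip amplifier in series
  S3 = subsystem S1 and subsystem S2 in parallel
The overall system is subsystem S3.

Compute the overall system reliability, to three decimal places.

R(isolation relay) = exp(−0.00012 × 250) = 0.97045
R(signal conditioner) = exp(−0.00084 × 250) = 0.81058
R(coincidence logic module) = exp(−0.00029 × 250) = 0.93007
R(trip amplifier) = exp(−0.0012 × 250) = 0.74082
Series (isolation relay and signal conditioner): 0.97045 × 0.81058 = 0.78663
Series (coincidence logic module and trip amplifier): 0.93007 × 0.74082 = 0.68901
Parallel ([0.78663] and [0.68901]): 1 − (1 − 0.78663)(1 − 0.68901) = 0.934

0.934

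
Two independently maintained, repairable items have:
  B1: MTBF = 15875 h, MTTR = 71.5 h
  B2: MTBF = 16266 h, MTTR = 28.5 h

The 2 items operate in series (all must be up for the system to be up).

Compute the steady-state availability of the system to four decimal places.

0.9938

A(B1) = MTBF/(MTBF+MTTR) = 15875/(15875+71.5) = 0.995516
A(B2) = MTBF/(MTBF+MTTR) = 16266/(16266+28.5) = 0.998251
Series availability: 0.995516 × 0.998251 = 0.9938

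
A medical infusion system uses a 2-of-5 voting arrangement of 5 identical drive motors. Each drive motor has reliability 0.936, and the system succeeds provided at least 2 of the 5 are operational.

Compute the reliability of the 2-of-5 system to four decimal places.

R = Σ_{i=2}^{5} C(5,i) p^i (1−p)^{5−i} with p = 0.936
C(5,2)·0.936^2·0.064^3 = 0.002297
C(5,3)·0.936^3·0.064^2 = 0.033588
C(5,4)·0.936^4·0.064^1 = 0.245614
C(5,5)·0.936^5·0.064^0 = 0.718421
Sum = 0.9999

0.9999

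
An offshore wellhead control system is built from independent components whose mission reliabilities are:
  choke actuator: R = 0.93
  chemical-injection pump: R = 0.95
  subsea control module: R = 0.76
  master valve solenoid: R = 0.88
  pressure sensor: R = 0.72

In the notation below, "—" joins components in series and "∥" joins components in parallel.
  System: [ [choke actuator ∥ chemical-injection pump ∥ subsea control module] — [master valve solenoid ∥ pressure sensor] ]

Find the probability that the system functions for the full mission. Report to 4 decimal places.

Parallel (choke actuator, chemical-injection pump, and subsea control module): 1 − (1 − 0.930000)(1 − 0.950000)(1 − 0.760000) = 0.999160
Parallel (master valve solenoid and pressure sensor): 1 − (1 − 0.880000)(1 − 0.720000) = 0.966400
Series ([0.999160] and [0.966400]): 0.999160 × 0.966400 = 0.9656

0.9656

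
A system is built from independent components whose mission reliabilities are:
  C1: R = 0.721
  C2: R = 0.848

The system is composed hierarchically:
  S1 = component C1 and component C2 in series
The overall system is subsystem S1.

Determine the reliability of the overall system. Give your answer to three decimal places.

Series (C1 and C2): 0.72100 × 0.84800 = 0.611

0.611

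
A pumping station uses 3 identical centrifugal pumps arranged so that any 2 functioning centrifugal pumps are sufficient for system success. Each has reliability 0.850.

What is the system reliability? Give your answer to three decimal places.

0.939

R = Σ_{i=2}^{3} C(3,i) p^i (1−p)^{3−i} with p = 0.850
C(3,2)·0.850^2·0.150^1 = 0.32513
C(3,3)·0.850^3·0.150^0 = 0.61413
Sum = 0.939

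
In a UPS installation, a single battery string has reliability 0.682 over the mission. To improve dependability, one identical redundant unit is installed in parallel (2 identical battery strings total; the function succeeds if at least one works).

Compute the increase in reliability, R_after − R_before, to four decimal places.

0.2169

R_before = 0.682
R_after = 1 − (1 − 0.682)^2 = 0.8989
ΔR = 0.8989 − 0.682 = 0.2169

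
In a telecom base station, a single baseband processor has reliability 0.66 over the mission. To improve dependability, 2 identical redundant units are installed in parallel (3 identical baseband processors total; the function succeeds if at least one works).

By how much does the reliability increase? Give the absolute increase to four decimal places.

0.3007

R_before = 0.66
R_after = 1 − (1 − 0.66)^3 = 0.9607
ΔR = 0.9607 − 0.66 = 0.3007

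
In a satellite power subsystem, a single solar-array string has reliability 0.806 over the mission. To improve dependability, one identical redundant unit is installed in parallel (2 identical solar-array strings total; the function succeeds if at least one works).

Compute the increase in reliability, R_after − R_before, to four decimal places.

R_before = 0.806
R_after = 1 − (1 − 0.806)^2 = 0.9624
ΔR = 0.9624 − 0.806 = 0.1564

0.1564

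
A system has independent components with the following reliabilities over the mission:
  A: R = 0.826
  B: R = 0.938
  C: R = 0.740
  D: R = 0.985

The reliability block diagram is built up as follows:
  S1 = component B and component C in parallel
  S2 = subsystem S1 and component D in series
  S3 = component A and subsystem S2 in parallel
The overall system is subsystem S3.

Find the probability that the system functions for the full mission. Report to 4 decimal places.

0.9946

Parallel (B and C): 1 − (1 − 0.938000)(1 − 0.740000) = 0.983880
Series ([0.983880] and D): 0.983880 × 0.985000 = 0.969122
Parallel (A and [0.969122]): 1 − (1 − 0.826000)(1 − 0.969122) = 0.9946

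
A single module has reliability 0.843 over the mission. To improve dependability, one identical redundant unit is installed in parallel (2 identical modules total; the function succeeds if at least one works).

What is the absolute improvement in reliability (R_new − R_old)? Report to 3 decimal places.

R_before = 0.843
R_after = 1 − (1 − 0.843)^2 = 0.975
ΔR = 0.975 − 0.843 = 0.132

0.132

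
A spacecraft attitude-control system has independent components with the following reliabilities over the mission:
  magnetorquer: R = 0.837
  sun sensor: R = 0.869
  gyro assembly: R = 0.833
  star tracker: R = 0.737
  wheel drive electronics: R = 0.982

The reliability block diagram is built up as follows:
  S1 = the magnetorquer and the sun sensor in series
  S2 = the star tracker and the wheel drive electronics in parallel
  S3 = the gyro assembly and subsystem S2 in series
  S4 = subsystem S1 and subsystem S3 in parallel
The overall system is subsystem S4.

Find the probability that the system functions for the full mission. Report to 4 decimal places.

Series (magnetorquer and sun sensor): 0.837000 × 0.869000 = 0.727353
Parallel (star tracker and wheel drive electronics): 1 − (1 − 0.737000)(1 − 0.982000) = 0.995266
Series (gyro assembly and [0.995266]): 0.833000 × 0.995266 = 0.829057
Parallel ([0.727353] and [0.829057]): 1 − (1 − 0.727353)(1 − 0.829057) = 0.9534

0.9534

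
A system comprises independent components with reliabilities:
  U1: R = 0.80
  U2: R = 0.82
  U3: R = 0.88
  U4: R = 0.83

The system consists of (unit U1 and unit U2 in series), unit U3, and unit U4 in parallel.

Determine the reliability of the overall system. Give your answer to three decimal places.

0.993

Series (U1 and U2): 0.80000 × 0.82000 = 0.65600
Parallel ([0.65600], U3, and U4): 1 − (1 − 0.65600)(1 − 0.88000)(1 − 0.83000) = 0.993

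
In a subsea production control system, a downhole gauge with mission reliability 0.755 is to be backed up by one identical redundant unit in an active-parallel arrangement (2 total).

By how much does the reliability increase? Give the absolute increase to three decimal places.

R_before = 0.755
R_after = 1 − (1 − 0.755)^2 = 0.940
ΔR = 0.940 − 0.755 = 0.185

0.185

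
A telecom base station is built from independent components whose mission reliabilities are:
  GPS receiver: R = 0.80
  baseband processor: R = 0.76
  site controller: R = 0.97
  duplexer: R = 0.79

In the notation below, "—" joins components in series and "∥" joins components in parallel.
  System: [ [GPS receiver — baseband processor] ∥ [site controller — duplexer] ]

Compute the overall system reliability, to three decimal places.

0.908

Series (GPS receiver and baseband processor): 0.80000 × 0.76000 = 0.60800
Series (site controller and duplexer): 0.97000 × 0.79000 = 0.76630
Parallel ([0.60800] and [0.76630]): 1 − (1 − 0.60800)(1 − 0.76630) = 0.908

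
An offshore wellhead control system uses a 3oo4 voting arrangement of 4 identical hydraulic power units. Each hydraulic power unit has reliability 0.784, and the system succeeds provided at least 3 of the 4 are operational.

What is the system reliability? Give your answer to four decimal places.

0.7942

R = Σ_{i=3}^{4} C(4,i) p^i (1−p)^{4−i} with p = 0.784
C(4,3)·0.784^3·0.216^1 = 0.416353
C(4,4)·0.784^4·0.216^0 = 0.377802
Sum = 0.7942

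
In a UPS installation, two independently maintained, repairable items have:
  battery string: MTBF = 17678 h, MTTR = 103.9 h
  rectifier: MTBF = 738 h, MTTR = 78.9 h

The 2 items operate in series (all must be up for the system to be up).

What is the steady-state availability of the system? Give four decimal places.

0.8981

A(battery string) = MTBF/(MTBF+MTTR) = 17678/(17678+103.9) = 0.994157
A(rectifier) = MTBF/(MTBF+MTTR) = 738/(738+78.9) = 0.903415
Series availability: 0.994157 × 0.903415 = 0.8981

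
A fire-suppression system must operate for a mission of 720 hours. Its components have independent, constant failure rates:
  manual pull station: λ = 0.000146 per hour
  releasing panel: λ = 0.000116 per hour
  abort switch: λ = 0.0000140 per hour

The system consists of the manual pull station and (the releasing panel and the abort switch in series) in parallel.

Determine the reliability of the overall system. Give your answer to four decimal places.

0.9911

R(manual pull station) = exp(−0.000146 × 720) = 0.900216
R(releasing panel) = exp(−0.000116 × 720) = 0.919873
R(abort switch) = exp(−0.0000140 × 720) = 0.989971
Series (releasing panel and abort switch): 0.919873 × 0.989971 = 0.910648
Parallel (manual pull station and [0.910648]): 1 − (1 − 0.900216)(1 − 0.910648) = 0.9911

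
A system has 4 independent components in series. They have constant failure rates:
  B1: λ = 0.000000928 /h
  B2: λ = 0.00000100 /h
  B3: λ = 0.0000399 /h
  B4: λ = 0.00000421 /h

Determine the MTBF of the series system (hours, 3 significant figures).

Series of exponential components: λ_sys = Σ λ_i
λ_sys = 0.000000928 + 0.00000100 + 0.0000399 + 0.00000421 = 4.6038e-05 /h
MTBF = 1 / λ_sys = 21700 h

21700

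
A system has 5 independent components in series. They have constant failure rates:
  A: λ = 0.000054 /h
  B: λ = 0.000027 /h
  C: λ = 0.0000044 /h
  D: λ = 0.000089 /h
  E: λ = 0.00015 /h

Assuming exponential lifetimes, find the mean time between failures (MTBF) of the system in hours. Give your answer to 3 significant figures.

3080

Series of exponential components: λ_sys = Σ λ_i
λ_sys = 0.000054 + 0.000027 + 0.0000044 + 0.000089 + 0.00015 = 3.2440e-04 /h
MTBF = 1 / λ_sys = 3080 h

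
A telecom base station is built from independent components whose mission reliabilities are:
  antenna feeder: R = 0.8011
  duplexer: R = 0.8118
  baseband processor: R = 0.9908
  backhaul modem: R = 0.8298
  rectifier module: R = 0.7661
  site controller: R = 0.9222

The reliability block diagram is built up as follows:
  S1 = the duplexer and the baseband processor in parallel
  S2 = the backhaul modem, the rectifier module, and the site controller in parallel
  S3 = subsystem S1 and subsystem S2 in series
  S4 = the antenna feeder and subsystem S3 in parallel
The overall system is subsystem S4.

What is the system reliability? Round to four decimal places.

0.9990

Parallel (duplexer and baseband processor): 1 − (1 − 0.811800)(1 − 0.990800) = 0.998269
Parallel (backhaul modem, rectifier module, and site controller): 1 − (1 − 0.829800)(1 − 0.766100)(1 − 0.922200) = 0.996903
Series ([0.998269] and [0.996903]): 0.998269 × 0.996903 = 0.995177
Parallel (antenna feeder and [0.995177]): 1 − (1 − 0.801100)(1 − 0.995177) = 0.9990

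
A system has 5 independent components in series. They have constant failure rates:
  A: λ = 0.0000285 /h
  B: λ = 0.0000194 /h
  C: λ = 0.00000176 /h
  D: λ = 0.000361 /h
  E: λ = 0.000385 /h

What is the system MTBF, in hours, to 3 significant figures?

Series of exponential components: λ_sys = Σ λ_i
λ_sys = 0.0000285 + 0.0000194 + 0.00000176 + 0.000361 + 0.000385 = 7.9566e-04 /h
MTBF = 1 / λ_sys = 1260 h

1260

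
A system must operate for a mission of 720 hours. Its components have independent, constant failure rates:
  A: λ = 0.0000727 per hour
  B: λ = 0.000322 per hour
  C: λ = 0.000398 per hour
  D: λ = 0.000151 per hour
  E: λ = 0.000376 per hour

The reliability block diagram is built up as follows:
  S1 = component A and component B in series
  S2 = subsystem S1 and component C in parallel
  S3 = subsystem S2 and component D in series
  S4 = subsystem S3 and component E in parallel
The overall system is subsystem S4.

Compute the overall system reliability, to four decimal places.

R(A) = exp(−0.0000727 × 720) = 0.949002
R(B) = exp(−0.000322 × 720) = 0.793073
R(C) = exp(−0.000398 × 720) = 0.750842
R(D) = exp(−0.000151 × 720) = 0.896982
R(E) = exp(−0.000376 × 720) = 0.762830
Series (A and B): 0.949002 × 0.793073 = 0.752628
Parallel ([0.752628] and C): 1 − (1 − 0.752628)(1 − 0.750842) = 0.938365
Series ([0.938365] and D): 0.938365 × 0.896982 = 0.841697
Parallel ([0.841697] and E): 1 − (1 − 0.841697)(1 − 0.762830) = 0.9625

0.9625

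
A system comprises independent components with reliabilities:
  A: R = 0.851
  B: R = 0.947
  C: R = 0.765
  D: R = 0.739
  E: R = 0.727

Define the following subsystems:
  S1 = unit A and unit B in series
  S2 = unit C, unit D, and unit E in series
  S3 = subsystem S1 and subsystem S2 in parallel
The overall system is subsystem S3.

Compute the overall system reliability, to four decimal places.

Series (A and B): 0.851000 × 0.947000 = 0.805897
Series (C, D, and E): 0.765000 × 0.739000 × 0.727000 = 0.410999
Parallel ([0.805897] and [0.410999]): 1 − (1 − 0.805897)(1 − 0.410999) = 0.8857

0.8857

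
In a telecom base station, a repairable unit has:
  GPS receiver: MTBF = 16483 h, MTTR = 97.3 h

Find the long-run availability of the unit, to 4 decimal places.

0.9941

A(GPS receiver) = MTBF/(MTBF+MTTR) = 16483/(16483+97.3) = 0.9941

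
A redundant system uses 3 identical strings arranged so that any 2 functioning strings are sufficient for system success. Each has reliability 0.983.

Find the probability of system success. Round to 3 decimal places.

R = Σ_{i=2}^{3} C(3,i) p^i (1−p)^{3−i} with p = 0.983
C(3,2)·0.983^2·0.017^1 = 0.04928
C(3,3)·0.983^3·0.017^0 = 0.94986
Sum = 0.999

0.999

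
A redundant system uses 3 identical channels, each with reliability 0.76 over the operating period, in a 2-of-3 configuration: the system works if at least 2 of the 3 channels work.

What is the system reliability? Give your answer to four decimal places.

0.8548

R = Σ_{i=2}^{3} C(3,i) p^i (1−p)^{3−i} with p = 0.76
C(3,2)·0.76^2·0.24^1 = 0.415872
C(3,3)·0.76^3·0.24^0 = 0.438976
Sum = 0.8548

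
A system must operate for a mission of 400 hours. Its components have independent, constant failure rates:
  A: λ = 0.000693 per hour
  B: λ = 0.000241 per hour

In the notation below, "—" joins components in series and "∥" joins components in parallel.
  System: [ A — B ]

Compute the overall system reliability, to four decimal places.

R(A) = exp(−0.000693 × 400) = 0.757903
R(B) = exp(−0.000241 × 400) = 0.908101
Series (A and B): 0.757903 × 0.908101 = 0.6883

0.6883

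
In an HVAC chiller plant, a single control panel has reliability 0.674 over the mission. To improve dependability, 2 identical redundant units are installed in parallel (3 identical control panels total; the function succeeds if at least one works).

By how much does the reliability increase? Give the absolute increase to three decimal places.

0.291

R_before = 0.674
R_after = 1 − (1 − 0.674)^3 = 0.965
ΔR = 0.965 − 0.674 = 0.291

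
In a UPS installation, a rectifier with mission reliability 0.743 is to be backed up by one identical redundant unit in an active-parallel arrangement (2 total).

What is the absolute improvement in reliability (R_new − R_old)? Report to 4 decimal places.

0.1910

R_before = 0.743
R_after = 1 − (1 − 0.743)^2 = 0.9340
ΔR = 0.9340 − 0.743 = 0.1910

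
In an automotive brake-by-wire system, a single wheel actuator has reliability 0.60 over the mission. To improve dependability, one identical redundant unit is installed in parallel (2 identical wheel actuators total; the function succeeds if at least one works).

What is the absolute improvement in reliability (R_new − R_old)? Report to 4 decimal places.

R_before = 0.60
R_after = 1 − (1 − 0.60)^2 = 0.8400
ΔR = 0.8400 − 0.60 = 0.2400

0.2400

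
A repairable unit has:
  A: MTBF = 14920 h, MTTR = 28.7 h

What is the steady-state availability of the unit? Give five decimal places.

0.99808

A(A) = MTBF/(MTBF+MTTR) = 14920/(14920+28.7) = 0.99808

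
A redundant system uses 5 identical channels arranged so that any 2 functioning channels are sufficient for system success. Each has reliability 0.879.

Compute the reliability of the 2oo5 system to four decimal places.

0.9990

R = Σ_{i=2}^{5} C(5,i) p^i (1−p)^{5−i} with p = 0.879
C(5,2)·0.879^2·0.121^3 = 0.013688
C(5,3)·0.879^3·0.121^2 = 0.099435
C(5,4)·0.879^4·0.121^1 = 0.361169
C(5,5)·0.879^5·0.121^0 = 0.524740
Sum = 0.9990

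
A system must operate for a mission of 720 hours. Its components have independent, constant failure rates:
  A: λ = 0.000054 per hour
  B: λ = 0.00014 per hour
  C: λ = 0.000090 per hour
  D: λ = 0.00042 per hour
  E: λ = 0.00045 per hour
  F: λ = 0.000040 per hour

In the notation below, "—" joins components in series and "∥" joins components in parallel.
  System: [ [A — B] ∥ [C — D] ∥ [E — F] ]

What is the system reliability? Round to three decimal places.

R(A) = exp(−0.000054 × 720) = 0.96187
R(B) = exp(−0.00014 × 720) = 0.90411
R(C) = exp(−0.000090 × 720) = 0.93725
R(D) = exp(−0.00042 × 720) = 0.73904
R(E) = exp(−0.00045 × 720) = 0.72325
R(F) = exp(−0.000040 × 720) = 0.97161
Series (A and B): 0.96187 × 0.90411 = 0.86964
Series (C and D): 0.93725 × 0.73904 = 0.69267
Series (E and F): 0.72325 × 0.97161 = 0.70272
Parallel ([0.86964], [0.69267], and [0.70272]): 1 − (1 − 0.86964)(1 − 0.69267)(1 − 0.70272) = 0.988

0.988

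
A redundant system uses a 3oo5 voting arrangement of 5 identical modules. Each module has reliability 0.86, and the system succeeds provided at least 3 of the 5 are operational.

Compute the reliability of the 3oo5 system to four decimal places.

0.9780

R = Σ_{i=3}^{5} C(5,i) p^i (1−p)^{5−i} with p = 0.86
C(5,3)·0.86^3·0.14^2 = 0.124667
C(5,4)·0.86^4·0.14^1 = 0.382906
C(5,5)·0.86^5·0.14^0 = 0.470427
Sum = 0.9780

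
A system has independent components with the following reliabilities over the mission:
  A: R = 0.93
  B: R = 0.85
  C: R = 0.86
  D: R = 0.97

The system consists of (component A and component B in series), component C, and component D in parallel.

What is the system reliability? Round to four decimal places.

0.9991

Series (A and B): 0.930000 × 0.850000 = 0.790500
Parallel ([0.790500], C, and D): 1 − (1 − 0.790500)(1 − 0.860000)(1 − 0.970000) = 0.9991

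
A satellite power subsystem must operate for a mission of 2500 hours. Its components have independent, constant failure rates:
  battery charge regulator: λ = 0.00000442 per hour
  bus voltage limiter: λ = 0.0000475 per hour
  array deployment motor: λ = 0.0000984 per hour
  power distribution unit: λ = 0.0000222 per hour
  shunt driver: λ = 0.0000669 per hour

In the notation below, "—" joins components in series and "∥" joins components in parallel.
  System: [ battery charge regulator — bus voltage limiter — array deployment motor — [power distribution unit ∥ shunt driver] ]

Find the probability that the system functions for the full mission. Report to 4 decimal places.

R(battery charge regulator) = exp(−0.00000442 × 2500) = 0.989011
R(bus voltage limiter) = exp(−0.0000475 × 2500) = 0.888030
R(array deployment motor) = exp(−0.0000984 × 2500) = 0.781922
R(power distribution unit) = exp(−0.0000222 × 2500) = 0.946012
R(shunt driver) = exp(−0.0000669 × 2500) = 0.845988
Parallel (power distribution unit and shunt driver): 1 − (1 − 0.946012)(1 − 0.845988) = 0.991685
Series (battery charge regulator, bus voltage limiter, array deployment motor, and [0.991685]): 0.989011 × 0.888030 × 0.781922 × 0.991685 = 0.6810

0.6810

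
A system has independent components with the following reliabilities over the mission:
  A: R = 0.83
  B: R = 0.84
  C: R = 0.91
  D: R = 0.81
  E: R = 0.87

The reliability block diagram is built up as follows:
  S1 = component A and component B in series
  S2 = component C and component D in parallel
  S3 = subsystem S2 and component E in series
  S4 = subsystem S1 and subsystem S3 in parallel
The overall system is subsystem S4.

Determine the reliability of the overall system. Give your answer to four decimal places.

0.9561

Series (A and B): 0.830000 × 0.840000 = 0.697200
Parallel (C and D): 1 − (1 − 0.910000)(1 − 0.810000) = 0.982900
Series ([0.982900] and E): 0.982900 × 0.870000 = 0.855123
Parallel ([0.697200] and [0.855123]): 1 − (1 − 0.697200)(1 − 0.855123) = 0.9561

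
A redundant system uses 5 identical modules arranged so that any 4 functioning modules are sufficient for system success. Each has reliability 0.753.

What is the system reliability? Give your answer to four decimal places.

R = Σ_{i=4}^{5} C(5,i) p^i (1−p)^{5−i} with p = 0.753
C(5,4)·0.753^4·0.247^1 = 0.397052
C(5,5)·0.753^5·0.247^0 = 0.242089
Sum = 0.6391

0.6391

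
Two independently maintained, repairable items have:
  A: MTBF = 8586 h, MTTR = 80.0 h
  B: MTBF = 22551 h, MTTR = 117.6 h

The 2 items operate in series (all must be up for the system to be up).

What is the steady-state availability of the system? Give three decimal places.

0.986

A(A) = MTBF/(MTBF+MTTR) = 8586/(8586+80.0) = 0.990769
A(B) = MTBF/(MTBF+MTTR) = 22551/(22551+117.6) = 0.994812
Series availability: 0.990769 × 0.994812 = 0.986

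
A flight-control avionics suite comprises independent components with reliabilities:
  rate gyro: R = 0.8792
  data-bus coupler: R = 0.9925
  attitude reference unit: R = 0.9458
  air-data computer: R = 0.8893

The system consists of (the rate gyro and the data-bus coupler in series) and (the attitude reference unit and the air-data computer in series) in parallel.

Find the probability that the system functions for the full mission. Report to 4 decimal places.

Series (rate gyro and data-bus coupler): 0.879200 × 0.992500 = 0.872606
Series (attitude reference unit and air-data computer): 0.945800 × 0.889300 = 0.841100
Parallel ([0.872606] and [0.841100]): 1 − (1 − 0.872606)(1 − 0.841100) = 0.9798

0.9798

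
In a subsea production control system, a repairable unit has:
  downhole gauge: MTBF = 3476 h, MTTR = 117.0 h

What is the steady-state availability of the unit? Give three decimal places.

A(downhole gauge) = MTBF/(MTBF+MTTR) = 3476/(3476+117.0) = 0.967

0.967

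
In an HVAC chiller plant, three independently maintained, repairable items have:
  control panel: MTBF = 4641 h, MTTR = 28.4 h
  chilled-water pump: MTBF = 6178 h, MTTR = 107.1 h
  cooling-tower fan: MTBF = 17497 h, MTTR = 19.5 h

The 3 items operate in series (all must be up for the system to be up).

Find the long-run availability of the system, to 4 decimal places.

A(control panel) = MTBF/(MTBF+MTTR) = 4641/(4641+28.4) = 0.993918
A(chilled-water pump) = MTBF/(MTBF+MTTR) = 6178/(6178+107.1) = 0.982960
A(cooling-tower fan) = MTBF/(MTBF+MTTR) = 17497/(17497+19.5) = 0.998887
Series availability: 0.993918 × 0.982960 × 0.998887 = 0.9759

0.9759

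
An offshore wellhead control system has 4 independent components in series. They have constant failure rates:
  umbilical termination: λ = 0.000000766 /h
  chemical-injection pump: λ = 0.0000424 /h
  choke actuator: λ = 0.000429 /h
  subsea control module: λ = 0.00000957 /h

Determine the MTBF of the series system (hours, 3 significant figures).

Series of exponential components: λ_sys = Σ λ_i
λ_sys = 0.000000766 + 0.0000424 + 0.000429 + 0.00000957 = 4.8174e-04 /h
MTBF = 1 / λ_sys = 2080 h

2080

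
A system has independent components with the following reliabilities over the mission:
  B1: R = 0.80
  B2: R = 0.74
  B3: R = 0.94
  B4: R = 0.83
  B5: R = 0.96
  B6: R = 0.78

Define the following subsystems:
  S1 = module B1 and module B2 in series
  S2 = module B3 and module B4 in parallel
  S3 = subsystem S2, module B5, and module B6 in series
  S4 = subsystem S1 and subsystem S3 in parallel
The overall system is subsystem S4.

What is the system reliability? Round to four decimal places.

0.8944

Series (B1 and B2): 0.800000 × 0.740000 = 0.592000
Parallel (B3 and B4): 1 − (1 − 0.940000)(1 − 0.830000) = 0.989800
Series ([0.989800], B5, and B6): 0.989800 × 0.960000 × 0.780000 = 0.741162
Parallel ([0.592000] and [0.741162]): 1 − (1 − 0.592000)(1 − 0.741162) = 0.8944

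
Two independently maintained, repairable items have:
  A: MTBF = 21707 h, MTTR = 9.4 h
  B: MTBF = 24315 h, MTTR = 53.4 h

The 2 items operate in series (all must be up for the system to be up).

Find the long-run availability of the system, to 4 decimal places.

0.9974

A(A) = MTBF/(MTBF+MTTR) = 21707/(21707+9.4) = 0.999567
A(B) = MTBF/(MTBF+MTTR) = 24315/(24315+53.4) = 0.997809
Series availability: 0.999567 × 0.997809 = 0.9974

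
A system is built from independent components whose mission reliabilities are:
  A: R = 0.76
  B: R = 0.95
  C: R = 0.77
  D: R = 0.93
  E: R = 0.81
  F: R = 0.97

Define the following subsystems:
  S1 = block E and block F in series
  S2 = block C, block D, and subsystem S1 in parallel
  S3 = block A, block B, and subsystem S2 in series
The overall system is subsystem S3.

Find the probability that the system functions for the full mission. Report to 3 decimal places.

Series (E and F): 0.81000 × 0.97000 = 0.78570
Parallel (C, D, and [0.78570]): 1 − (1 − 0.77000)(1 − 0.93000)(1 − 0.78570) = 0.99655
Series (A, B, and [0.99655]): 0.76000 × 0.95000 × 0.99655 = 0.720

0.720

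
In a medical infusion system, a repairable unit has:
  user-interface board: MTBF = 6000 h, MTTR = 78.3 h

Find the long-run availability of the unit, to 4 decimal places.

A(user-interface board) = MTBF/(MTBF+MTTR) = 6000/(6000+78.3) = 0.9871

0.9871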